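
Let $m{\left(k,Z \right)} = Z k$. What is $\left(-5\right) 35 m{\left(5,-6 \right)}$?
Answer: $5250$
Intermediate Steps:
$\left(-5\right) 35 m{\left(5,-6 \right)} = \left(-5\right) 35 \left(\left(-6\right) 5\right) = \left(-175\right) \left(-30\right) = 5250$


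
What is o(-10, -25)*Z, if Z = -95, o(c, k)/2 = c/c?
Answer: -190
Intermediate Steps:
o(c, k) = 2 (o(c, k) = 2*(c/c) = 2*1 = 2)
o(-10, -25)*Z = 2*(-95) = -190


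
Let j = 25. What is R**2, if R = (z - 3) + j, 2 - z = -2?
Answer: 676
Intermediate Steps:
z = 4 (z = 2 - 1*(-2) = 2 + 2 = 4)
R = 26 (R = (4 - 3) + 25 = 1 + 25 = 26)
R**2 = 26**2 = 676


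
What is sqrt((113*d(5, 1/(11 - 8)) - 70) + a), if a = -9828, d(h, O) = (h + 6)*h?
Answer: I*sqrt(3683) ≈ 60.688*I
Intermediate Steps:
d(h, O) = h*(6 + h) (d(h, O) = (6 + h)*h = h*(6 + h))
sqrt((113*d(5, 1/(11 - 8)) - 70) + a) = sqrt((113*(5*(6 + 5)) - 70) - 9828) = sqrt((113*(5*11) - 70) - 9828) = sqrt((113*55 - 70) - 9828) = sqrt((6215 - 70) - 9828) = sqrt(6145 - 9828) = sqrt(-3683) = I*sqrt(3683)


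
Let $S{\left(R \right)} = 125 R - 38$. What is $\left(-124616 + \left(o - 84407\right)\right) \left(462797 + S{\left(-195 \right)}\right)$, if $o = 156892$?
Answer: $-22853396304$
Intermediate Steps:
$S{\left(R \right)} = -38 + 125 R$
$\left(-124616 + \left(o - 84407\right)\right) \left(462797 + S{\left(-195 \right)}\right) = \left(-124616 + \left(156892 - 84407\right)\right) \left(462797 + \left(-38 + 125 \left(-195\right)\right)\right) = \left(-124616 + \left(156892 - 84407\right)\right) \left(462797 - 24413\right) = \left(-124616 + 72485\right) \left(462797 - 24413\right) = \left(-52131\right) 438384 = -22853396304$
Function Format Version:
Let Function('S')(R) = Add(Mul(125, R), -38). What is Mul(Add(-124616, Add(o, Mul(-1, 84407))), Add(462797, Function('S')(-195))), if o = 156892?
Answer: -22853396304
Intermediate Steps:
Function('S')(R) = Add(-38, Mul(125, R))
Mul(Add(-124616, Add(o, Mul(-1, 84407))), Add(462797, Function('S')(-195))) = Mul(Add(-124616, Add(156892, Mul(-1, 84407))), Add(462797, Add(-38, Mul(125, -195)))) = Mul(Add(-124616, Add(156892, -84407)), Add(462797, Add(-38, -24375))) = Mul(Add(-124616, 72485), Add(462797, -24413)) = Mul(-52131, 438384) = -22853396304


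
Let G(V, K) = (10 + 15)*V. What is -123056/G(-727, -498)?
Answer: 123056/18175 ≈ 6.7706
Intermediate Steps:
G(V, K) = 25*V
-123056/G(-727, -498) = -123056/(25*(-727)) = -123056/(-18175) = -123056*(-1/18175) = 123056/18175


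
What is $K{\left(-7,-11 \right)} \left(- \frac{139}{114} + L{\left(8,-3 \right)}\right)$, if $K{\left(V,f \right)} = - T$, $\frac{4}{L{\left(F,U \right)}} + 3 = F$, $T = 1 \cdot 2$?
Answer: $\frac{239}{285} \approx 0.8386$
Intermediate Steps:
$T = 2$
$L{\left(F,U \right)} = \frac{4}{-3 + F}$
$K{\left(V,f \right)} = -2$ ($K{\left(V,f \right)} = \left(-1\right) 2 = -2$)
$K{\left(-7,-11 \right)} \left(- \frac{139}{114} + L{\left(8,-3 \right)}\right) = - 2 \left(- \frac{139}{114} + \frac{4}{-3 + 8}\right) = - 2 \left(\left(-139\right) \frac{1}{114} + \frac{4}{5}\right) = - 2 \left(- \frac{139}{114} + 4 \cdot \frac{1}{5}\right) = - 2 \left(- \frac{139}{114} + \frac{4}{5}\right) = \left(-2\right) \left(- \frac{239}{570}\right) = \frac{239}{285}$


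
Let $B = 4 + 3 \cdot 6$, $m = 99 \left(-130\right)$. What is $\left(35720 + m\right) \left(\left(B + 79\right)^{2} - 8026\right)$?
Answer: $49698750$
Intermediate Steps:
$m = -12870$
$B = 22$ ($B = 4 + 18 = 22$)
$\left(35720 + m\right) \left(\left(B + 79\right)^{2} - 8026\right) = \left(35720 - 12870\right) \left(\left(22 + 79\right)^{2} - 8026\right) = 22850 \left(101^{2} - 8026\right) = 22850 \left(10201 - 8026\right) = 22850 \cdot 2175 = 49698750$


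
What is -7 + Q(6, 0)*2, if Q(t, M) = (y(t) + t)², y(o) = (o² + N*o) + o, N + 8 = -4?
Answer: 1145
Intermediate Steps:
N = -12 (N = -8 - 4 = -12)
y(o) = o² - 11*o (y(o) = (o² - 12*o) + o = o² - 11*o)
Q(t, M) = (t + t*(-11 + t))² (Q(t, M) = (t*(-11 + t) + t)² = (t + t*(-11 + t))²)
-7 + Q(6, 0)*2 = -7 + (6²*(-10 + 6)²)*2 = -7 + (36*(-4)²)*2 = -7 + (36*16)*2 = -7 + 576*2 = -7 + 1152 = 1145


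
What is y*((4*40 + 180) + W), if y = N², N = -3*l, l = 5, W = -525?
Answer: -41625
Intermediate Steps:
N = -15 (N = -3*5 = -15)
y = 225 (y = (-15)² = 225)
y*((4*40 + 180) + W) = 225*((4*40 + 180) - 525) = 225*((160 + 180) - 525) = 225*(340 - 525) = 225*(-185) = -41625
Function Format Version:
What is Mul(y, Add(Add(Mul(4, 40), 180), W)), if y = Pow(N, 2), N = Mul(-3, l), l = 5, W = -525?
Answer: -41625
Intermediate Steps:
N = -15 (N = Mul(-3, 5) = -15)
y = 225 (y = Pow(-15, 2) = 225)
Mul(y, Add(Add(Mul(4, 40), 180), W)) = Mul(225, Add(Add(Mul(4, 40), 180), -525)) = Mul(225, Add(Add(160, 180), -525)) = Mul(225, Add(340, -525)) = Mul(225, -185) = -41625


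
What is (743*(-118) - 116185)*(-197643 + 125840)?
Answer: 14637687777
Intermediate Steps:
(743*(-118) - 116185)*(-197643 + 125840) = (-87674 - 116185)*(-71803) = -203859*(-71803) = 14637687777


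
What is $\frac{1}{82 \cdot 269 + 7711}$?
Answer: $\frac{1}{29769} \approx 3.3592 \cdot 10^{-5}$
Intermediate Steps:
$\frac{1}{82 \cdot 269 + 7711} = \frac{1}{22058 + 7711} = \frac{1}{29769}$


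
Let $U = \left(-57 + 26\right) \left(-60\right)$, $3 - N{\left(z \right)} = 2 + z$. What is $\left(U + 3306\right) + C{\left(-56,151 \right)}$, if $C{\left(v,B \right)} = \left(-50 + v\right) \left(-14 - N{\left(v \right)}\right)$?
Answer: $12692$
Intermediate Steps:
$N{\left(z \right)} = 1 - z$ ($N{\left(z \right)} = 3 - \left(2 + z\right) = 1 - z$)
$U = 1860$ ($U = \left(-31\right) \left(-60\right) = 1860$)
$C{\left(v,B \right)} = \left(-50 + v\right) \left(-15 + v\right)$ ($C{\left(v,B \right)} = \left(-50 + v\right) \left(-14 - \left(1 - v\right)\right) = \left(-50 + v\right) \left(-14 + \left(-1 + v\right)\right) = \left(-50 + v\right) \left(-15 + v\right)$)
$\left(U + 3306\right) + C{\left(-56,151 \right)} = \left(1860 + 3306\right) + \left(750 + \left(-56\right)^{2} - -3640\right) = 5166 + \left(750 + 3136 + 3640\right) = 5166 + 7526 = 12692$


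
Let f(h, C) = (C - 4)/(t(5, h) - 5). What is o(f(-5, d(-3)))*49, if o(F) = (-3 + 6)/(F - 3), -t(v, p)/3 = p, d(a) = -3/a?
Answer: -490/11 ≈ -44.545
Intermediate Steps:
t(v, p) = -3*p
f(h, C) = (-4 + C)/(-5 - 3*h) (f(h, C) = (C - 4)/(-3*h - 5) = (-4 + C)/(-5 - 3*h))
o(F) = 3/(-3 + F)
o(f(-5, d(-3)))*49 = (3/(-3 + (4 - (-3)/(-3))/(5 + 3*(-5))))*49 = (3/(-3 + (4 - (-3)*(-1)/3)/(5 - 15)))*49 = (3/(-3 + (4 - 1*1)/(-10)))*49 = (3/(-3 - (4 - 1)/10))*49 = (3/(-3 - ⅒*3))*49 = (3/(-3 - 3/10))*49 = (3/(-33/10))*49 = (3*(-10/33))*49 = -10/11*49 = -490/11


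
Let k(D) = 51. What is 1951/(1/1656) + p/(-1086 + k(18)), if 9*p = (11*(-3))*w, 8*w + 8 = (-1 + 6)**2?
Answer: 80254463227/24840 ≈ 3.2309e+6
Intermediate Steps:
w = 17/8 (w = -1 + (-1 + 6)**2/8 = -1 + (1/8)*5**2 = -1 + (1/8)*25 = -1 + 25/8 = 17/8 ≈ 2.1250)
p = -187/24 (p = ((11*(-3))*(17/8))/9 = (-33*17/8)/9 = (1/9)*(-561/8) = -187/24 ≈ -7.7917)
1951/(1/1656) + p/(-1086 + k(18)) = 1951/(1/1656) - 187/(24*(-1086 + 51)) = 1951/(1/1656) - 187/24/(-1035) = 1951*1656 - 187/24*(-1/1035) = 3230856 + 187/24840 = 80254463227/24840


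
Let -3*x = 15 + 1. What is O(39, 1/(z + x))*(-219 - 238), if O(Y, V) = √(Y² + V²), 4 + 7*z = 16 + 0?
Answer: -1371*√976193/76 ≈ -17823.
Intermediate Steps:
x = -16/3 (x = -(15 + 1)/3 = -⅓*16 = -16/3 ≈ -5.3333)
z = 12/7 (z = -4/7 + (16 + 0)/7 = -4/7 + (⅐)*16 = -4/7 + 16/7 = 12/7 ≈ 1.7143)
O(Y, V) = √(V² + Y²)
O(39, 1/(z + x))*(-219 - 238) = √((1/(12/7 - 16/3))² + 39²)*(-219 - 238) = √((1/(-76/21))² + 1521)*(-457) = √((-21/76)² + 1521)*(-457) = √(441/5776 + 1521)*(-457) = √(8785737/5776)*(-457) = (3*√976193/76)*(-457) = -1371*√976193/76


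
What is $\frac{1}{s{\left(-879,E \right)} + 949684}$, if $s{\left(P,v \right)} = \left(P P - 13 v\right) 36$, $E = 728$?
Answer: $\frac{1}{28424056} \approx 3.5181 \cdot 10^{-8}$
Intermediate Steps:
$s{\left(P,v \right)} = - 468 v + 36 P^{2}$ ($s{\left(P,v \right)} = \left(P^{2} - 13 v\right) 36 = - 468 v + 36 P^{2}$)
$\frac{1}{s{\left(-879,E \right)} + 949684} = \frac{1}{\left(\left(-468\right) 728 + 36 \left(-879\right)^{2}\right) + 949684} = \frac{1}{\left(-340704 + 36 \cdot 772641\right) + 949684} = \frac{1}{\left(-340704 + 27815076\right) + 949684} = \frac{1}{27474372 + 949684} = \frac{1}{28424056}$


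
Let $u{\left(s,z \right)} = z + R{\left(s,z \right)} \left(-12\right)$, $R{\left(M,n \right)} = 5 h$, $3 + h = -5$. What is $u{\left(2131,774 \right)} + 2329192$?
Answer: $2330446$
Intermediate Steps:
$h = -8$ ($h = -3 - 5 = -8$)
$R{\left(M,n \right)} = -40$ ($R{\left(M,n \right)} = 5 \left(-8\right) = -40$)
$u{\left(s,z \right)} = 480 + z$ ($u{\left(s,z \right)} = z - -480 = z + 480 = 480 + z$)
$u{\left(2131,774 \right)} + 2329192 = \left(480 + 774\right) + 2329192 = 1254 + 2329192 = 2330446$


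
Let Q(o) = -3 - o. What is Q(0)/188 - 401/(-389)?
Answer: 74221/73132 ≈ 1.0149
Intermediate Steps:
Q(0)/188 - 401/(-389) = (-3 - 1*0)/188 - 401/(-389) = (-3 + 0)*(1/188) - 401*(-1/389) = -3*1/188 + 401/389 = -3/188 + 401/389 = 74221/73132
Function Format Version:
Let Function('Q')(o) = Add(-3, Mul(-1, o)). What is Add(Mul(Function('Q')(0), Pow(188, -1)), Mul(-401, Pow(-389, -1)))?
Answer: Rational(74221, 73132) ≈ 1.0149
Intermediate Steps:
Add(Mul(Function('Q')(0), Pow(188, -1)), Mul(-401, Pow(-389, -1))) = Add(Mul(Add(-3, Mul(-1, 0)), Pow(188, -1)), Mul(-401, Pow(-389, -1))) = Add(Mul(Add(-3, 0), Rational(1, 188)), Mul(-401, Rational(-1, 389))) = Add(Mul(-3, Rational(1, 188)), Rational(401, 389)) = Add(Rational(-3, 188), Rational(401, 389)) = Rational(74221, 73132)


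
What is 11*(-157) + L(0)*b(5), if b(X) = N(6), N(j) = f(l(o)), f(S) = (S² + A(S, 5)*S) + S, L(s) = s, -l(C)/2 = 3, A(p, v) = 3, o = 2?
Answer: -1727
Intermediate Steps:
l(C) = -6 (l(C) = -2*3 = -6)
f(S) = S² + 4*S (f(S) = (S² + 3*S) + S = S² + 4*S)
N(j) = 12 (N(j) = -6*(4 - 6) = -6*(-2) = 12)
b(X) = 12
11*(-157) + L(0)*b(5) = 11*(-157) + 0*12 = -1727 + 0 = -1727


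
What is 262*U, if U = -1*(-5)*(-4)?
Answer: -5240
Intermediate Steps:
U = -20 (U = 5*(-4) = -20)
262*U = 262*(-20) = -5240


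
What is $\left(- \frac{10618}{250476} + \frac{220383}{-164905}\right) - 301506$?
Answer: $- \frac{6226842665626139}{20652372390} \approx -3.0151 \cdot 10^{5}$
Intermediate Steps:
$\left(- \frac{10618}{250476} + \frac{220383}{-164905}\right) - 301506 = \left(\left(-10618\right) \frac{1}{250476} + 220383 \left(- \frac{1}{164905}\right)\right) - 301506 = \left(- \frac{5309}{125238} - \frac{220383}{164905}\right) - 301506 = - \frac{28475806799}{20652372390} - 301506 = - \frac{6226842665626139}{20652372390}$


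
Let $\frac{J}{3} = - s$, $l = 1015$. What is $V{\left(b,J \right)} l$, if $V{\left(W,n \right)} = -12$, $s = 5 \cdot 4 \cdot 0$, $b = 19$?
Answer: $-12180$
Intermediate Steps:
$s = 0$ ($s = 20 \cdot 0 = 0$)
$J = 0$ ($J = 3 \left(\left(-1\right) 0\right) = 3 \cdot 0 = 0$)
$V{\left(b,J \right)} l = \left(-12\right) 1015 = -12180$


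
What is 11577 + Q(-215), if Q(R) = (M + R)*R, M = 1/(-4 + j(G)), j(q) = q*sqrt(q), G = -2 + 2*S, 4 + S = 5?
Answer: 231423/4 ≈ 57856.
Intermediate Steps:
S = 1 (S = -4 + 5 = 1)
G = 0 (G = -2 + 2*1 = -2 + 2 = 0)
j(q) = q**(3/2)
M = -1/4 (M = 1/(-4 + 0**(3/2)) = 1/(-4 + 0) = 1/(-4) = -1/4 ≈ -0.25000)
Q(R) = R*(-1/4 + R) (Q(R) = (-1/4 + R)*R = R*(-1/4 + R))
11577 + Q(-215) = 11577 - 215*(-1/4 - 215) = 11577 - 215*(-861/4) = 11577 + 185115/4 = 231423/4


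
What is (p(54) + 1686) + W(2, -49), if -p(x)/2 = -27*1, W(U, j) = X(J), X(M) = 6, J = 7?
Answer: 1746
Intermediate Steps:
W(U, j) = 6
p(x) = 54 (p(x) = -(-54) = -2*(-27) = 54)
(p(54) + 1686) + W(2, -49) = (54 + 1686) + 6 = 1740 + 6 = 1746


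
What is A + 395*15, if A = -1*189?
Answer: 5736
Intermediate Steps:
A = -189
A + 395*15 = -189 + 395*15 = -189 + 5925 = 5736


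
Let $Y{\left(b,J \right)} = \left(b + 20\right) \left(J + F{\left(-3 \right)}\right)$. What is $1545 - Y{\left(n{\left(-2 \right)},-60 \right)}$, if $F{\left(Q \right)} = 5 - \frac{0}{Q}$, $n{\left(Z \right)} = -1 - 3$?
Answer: $2425$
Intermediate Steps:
$n{\left(Z \right)} = -4$ ($n{\left(Z \right)} = -1 - 3 = -4$)
$F{\left(Q \right)} = 5$ ($F{\left(Q \right)} = 5 - 0 = 5 + 0 = 5$)
$Y{\left(b,J \right)} = \left(5 + J\right) \left(20 + b\right)$ ($Y{\left(b,J \right)} = \left(b + 20\right) \left(J + 5\right) = \left(20 + b\right) \left(5 + J\right) = \left(5 + J\right) \left(20 + b\right)$)
$1545 - Y{\left(n{\left(-2 \right)},-60 \right)} = 1545 - \left(100 + 5 \left(-4\right) + 20 \left(-60\right) - -240\right) = 1545 - \left(100 - 20 - 1200 + 240\right) = 1545 - -880 = 1545 + 880 = 2425$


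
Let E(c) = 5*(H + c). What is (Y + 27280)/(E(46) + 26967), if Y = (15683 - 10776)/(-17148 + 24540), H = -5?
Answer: 28808381/28693632 ≈ 1.0040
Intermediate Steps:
E(c) = -25 + 5*c (E(c) = 5*(-5 + c) = -25 + 5*c)
Y = 701/1056 (Y = 4907/7392 = 4907*(1/7392) = 701/1056 ≈ 0.66383)
(Y + 27280)/(E(46) + 26967) = (701/1056 + 27280)/((-25 + 5*46) + 26967) = 28808381/(1056*((-25 + 230) + 26967)) = 28808381/(1056*(205 + 26967)) = (28808381/1056)/27172 = (28808381/1056)*(1/27172) = 28808381/28693632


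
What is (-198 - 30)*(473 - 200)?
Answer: -62244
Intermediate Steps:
(-198 - 30)*(473 - 200) = -228*273 = -62244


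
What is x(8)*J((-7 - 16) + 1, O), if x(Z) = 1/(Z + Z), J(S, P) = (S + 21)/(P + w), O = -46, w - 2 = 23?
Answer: 1/336 ≈ 0.0029762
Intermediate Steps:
w = 25 (w = 2 + 23 = 25)
J(S, P) = (21 + S)/(25 + P) (J(S, P) = (S + 21)/(P + 25) = (21 + S)/(25 + P))
x(Z) = 1/(2*Z)
x(8)*J((-7 - 16) + 1, O) = ((1/2)/8)*((21 + ((-7 - 16) + 1))/(25 - 46)) = ((1/2)*(1/8))*((21 + (-23 + 1))/(-21)) = (-(21 - 22)/21)/16 = (-1/21*(-1))/16 = (1/16)*(1/21) = 1/336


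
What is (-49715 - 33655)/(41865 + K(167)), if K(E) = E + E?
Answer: -83370/42199 ≈ -1.9756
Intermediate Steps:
K(E) = 2*E
(-49715 - 33655)/(41865 + K(167)) = (-49715 - 33655)/(41865 + 2*167) = -83370/(41865 + 334) = -83370/42199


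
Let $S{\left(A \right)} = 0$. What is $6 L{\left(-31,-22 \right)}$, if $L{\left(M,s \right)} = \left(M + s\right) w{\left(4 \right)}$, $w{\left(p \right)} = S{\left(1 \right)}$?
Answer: $0$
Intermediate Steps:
$w{\left(p \right)} = 0$
$L{\left(M,s \right)} = 0$ ($L{\left(M,s \right)} = \left(M + s\right) 0 = 0$)
$6 L{\left(-31,-22 \right)} = 6 \cdot 0 = 0$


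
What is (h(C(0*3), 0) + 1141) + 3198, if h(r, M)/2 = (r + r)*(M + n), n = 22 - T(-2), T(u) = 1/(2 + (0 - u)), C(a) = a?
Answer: 4339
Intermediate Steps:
T(u) = 1/(2 - u)
n = 87/4 (n = 22 - (-1)/(-2 - 2) = 22 - (-1)/(-4) = 22 - (-1)*(-1)/4 = 22 - 1*¼ = 22 - ¼ = 87/4 ≈ 21.750)
h(r, M) = 4*r*(87/4 + M) (h(r, M) = 2*((r + r)*(M + 87/4)) = 2*((2*r)*(87/4 + M)) = 2*(2*r*(87/4 + M)) = 4*r*(87/4 + M))
(h(C(0*3), 0) + 1141) + 3198 = ((0*3)*(87 + 4*0) + 1141) + 3198 = (0*(87 + 0) + 1141) + 3198 = (0*87 + 1141) + 3198 = (0 + 1141) + 3198 = 1141 + 3198 = 4339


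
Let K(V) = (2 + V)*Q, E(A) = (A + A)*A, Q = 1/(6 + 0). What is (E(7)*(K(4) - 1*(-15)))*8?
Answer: 12544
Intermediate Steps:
Q = ⅙ (Q = 1/6 = ⅙ ≈ 0.16667)
E(A) = 2*A² (E(A) = (2*A)*A = 2*A²)
K(V) = ⅓ + V/6 (K(V) = (2 + V)*(⅙) = ⅓ + V/6)
(E(7)*(K(4) - 1*(-15)))*8 = ((2*7²)*((⅓ + (⅙)*4) - 1*(-15)))*8 = ((2*49)*((⅓ + ⅔) + 15))*8 = (98*(1 + 15))*8 = (98*16)*8 = 1568*8 = 12544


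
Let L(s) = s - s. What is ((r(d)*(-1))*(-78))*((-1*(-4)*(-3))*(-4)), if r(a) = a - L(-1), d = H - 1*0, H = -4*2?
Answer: -29952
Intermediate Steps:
H = -8
L(s) = 0
d = -8 (d = -8 - 1*0 = -8 + 0 = -8)
r(a) = a (r(a) = a - 1*0 = a + 0 = a)
((r(d)*(-1))*(-78))*((-1*(-4)*(-3))*(-4)) = (-8*(-1)*(-78))*((-1*(-4)*(-3))*(-4)) = (8*(-78))*((4*(-3))*(-4)) = -(-7488)*(-4) = -624*48 = -29952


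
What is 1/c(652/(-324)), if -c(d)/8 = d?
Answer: 81/1304 ≈ 0.062117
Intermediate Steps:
c(d) = -8*d
1/c(652/(-324)) = 1/(-5216/(-324)) = 1/(-5216*(-1)/324) = 1/(-8*(-163/81)) = 1/(1304/81) = 81/1304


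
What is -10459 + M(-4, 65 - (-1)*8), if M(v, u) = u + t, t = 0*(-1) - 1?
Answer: -10387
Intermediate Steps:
t = -1 (t = 0 - 1 = -1)
M(v, u) = -1 + u (M(v, u) = u - 1 = -1 + u)
-10459 + M(-4, 65 - (-1)*8) = -10459 + (-1 + (65 - (-1)*8)) = -10459 + (-1 + (65 - 1*(-8))) = -10459 + (-1 + (65 + 8)) = -10459 + (-1 + 73) = -10459 + 72 = -10387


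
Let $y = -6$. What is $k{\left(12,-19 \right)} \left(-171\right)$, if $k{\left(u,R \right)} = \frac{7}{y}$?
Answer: $\frac{399}{2} \approx 199.5$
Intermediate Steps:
$k{\left(u,R \right)} = - \frac{7}{6}$ ($k{\left(u,R \right)} = \frac{7}{-6} = 7 \left(- \frac{1}{6}\right) = - \frac{7}{6}$)
$k{\left(12,-19 \right)} \left(-171\right) = \left(- \frac{7}{6}\right) \left(-171\right) = \frac{399}{2}$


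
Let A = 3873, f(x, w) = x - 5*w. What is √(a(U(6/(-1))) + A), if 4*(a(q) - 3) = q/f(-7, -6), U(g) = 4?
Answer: √2050427/23 ≈ 62.258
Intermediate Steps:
a(q) = 3 + q/92 (a(q) = 3 + (q/(-7 - 5*(-6)))/4 = 3 + (q/(-7 + 30))/4 = 3 + (q/23)/4 = 3 + q/92)
√(a(U(6/(-1))) + A) = √((3 + (1/92)*4) + 3873) = √((3 + 1/23) + 3873) = √(70/23 + 3873) = √(89149/23) = √2050427/23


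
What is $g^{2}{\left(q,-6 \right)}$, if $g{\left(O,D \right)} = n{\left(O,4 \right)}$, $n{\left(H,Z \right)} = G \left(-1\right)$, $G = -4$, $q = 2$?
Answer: $16$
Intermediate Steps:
$n{\left(H,Z \right)} = 4$ ($n{\left(H,Z \right)} = \left(-4\right) \left(-1\right) = 4$)
$g{\left(O,D \right)} = 4$
$g^{2}{\left(q,-6 \right)} = 4^{2} = 16$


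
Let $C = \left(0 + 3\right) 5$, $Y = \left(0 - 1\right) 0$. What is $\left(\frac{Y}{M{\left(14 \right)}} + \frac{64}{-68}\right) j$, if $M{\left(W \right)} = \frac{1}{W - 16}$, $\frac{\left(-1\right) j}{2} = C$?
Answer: $\frac{480}{17} \approx 28.235$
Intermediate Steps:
$Y = 0$ ($Y = \left(-1\right) 0 = 0$)
$C = 15$ ($C = 3 \cdot 5 = 15$)
$j = -30$ ($j = \left(-2\right) 15 = -30$)
$M{\left(W \right)} = \frac{1}{-16 + W}$
$\left(\frac{Y}{M{\left(14 \right)}} + \frac{64}{-68}\right) j = \left(\frac{0}{\frac{1}{-16 + 14}} + \frac{64}{-68}\right) \left(-30\right) = \left(\frac{0}{\frac{1}{-2}} + 64 \left(- \frac{1}{68}\right)\right) \left(-30\right) = \left(\frac{0}{- \frac{1}{2}} - \frac{16}{17}\right) \left(-30\right) = \left(0 \left(-2\right) - \frac{16}{17}\right) \left(-30\right) = \left(0 - \frac{16}{17}\right) \left(-30\right) = \left(- \frac{16}{17}\right) \left(-30\right) = \frac{480}{17}$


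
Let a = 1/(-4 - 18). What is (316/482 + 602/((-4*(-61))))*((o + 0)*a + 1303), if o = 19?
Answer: 239116509/58804 ≈ 4066.3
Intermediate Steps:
a = -1/22 (a = 1/(-22) = -1/22 ≈ -0.045455)
(316/482 + 602/((-4*(-61))))*((o + 0)*a + 1303) = (316/482 + 602/((-4*(-61))))*((19 + 0)*(-1/22) + 1303) = (316*(1/482) + 602/244)*(19*(-1/22) + 1303) = (158/241 + 602*(1/244))*(-19/22 + 1303) = (158/241 + 301/122)*(28647/22) = (91817/29402)*(28647/22) = 239116509/58804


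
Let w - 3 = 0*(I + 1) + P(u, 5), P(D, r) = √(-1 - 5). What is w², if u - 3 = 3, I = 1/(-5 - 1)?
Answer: (3 + I*√6)² ≈ 3.0 + 14.697*I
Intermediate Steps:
I = -⅙ (I = 1/(-6) = -⅙ ≈ -0.16667)
u = 6 (u = 3 + 3 = 6)
P(D, r) = I*√6 (P(D, r) = √(-6) = I*√6)
w = 3 + I*√6 (w = 3 + (0*(-⅙ + 1) + I*√6) = 3 + (0*(⅚) + I*√6) = 3 + (0 + I*√6) = 3 + I*√6 ≈ 3.0 + 2.4495*I)
w² = (3 + I*√6)²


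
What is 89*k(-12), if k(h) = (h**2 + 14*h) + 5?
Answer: -1691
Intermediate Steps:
k(h) = 5 + h**2 + 14*h
89*k(-12) = 89*(5 + (-12)**2 + 14*(-12)) = 89*(5 + 144 - 168) = 89*(-19) = -1691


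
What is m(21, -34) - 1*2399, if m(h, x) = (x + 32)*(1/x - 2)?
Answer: -40714/17 ≈ -2394.9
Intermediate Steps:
m(h, x) = (-2 + 1/x)*(32 + x) (m(h, x) = (32 + x)*(-2 + 1/x) = (-2 + 1/x)*(32 + x))
m(21, -34) - 1*2399 = (-63 - 2*(-34) + 32/(-34)) - 1*2399 = (-63 + 68 + 32*(-1/34)) - 2399 = (-63 + 68 - 16/17) - 2399 = 69/17 - 2399 = -40714/17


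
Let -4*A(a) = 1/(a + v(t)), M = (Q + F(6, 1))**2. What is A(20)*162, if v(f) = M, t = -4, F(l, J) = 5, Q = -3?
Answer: -27/16 ≈ -1.6875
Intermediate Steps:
M = 4 (M = (-3 + 5)**2 = 2**2 = 4)
v(f) = 4
A(a) = -1/(4*(4 + a)) (A(a) = -1/(4*(a + 4)) = -1/(4*(4 + a)))
A(20)*162 = -1/(16 + 4*20)*162 = -1/(16 + 80)*162 = -1/96*162 = -27/16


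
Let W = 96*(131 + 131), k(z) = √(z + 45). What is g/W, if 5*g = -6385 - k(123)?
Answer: -1277/25152 - √42/62880 ≈ -0.050874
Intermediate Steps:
k(z) = √(45 + z)
W = 25152 (W = 96*262 = 25152)
g = -1277 - 2*√42/5 (g = (-6385 - √(45 + 123))/5 = (-6385 - √168)/5 = (-6385 - 2*√42)/5 = -1277 - 2*√42/5 ≈ -1279.6)
g/W = (-1277 - 2*√42/5)/25152 = (-1277 - 2*√42/5)*(1/25152) = -1277/25152 - √42/62880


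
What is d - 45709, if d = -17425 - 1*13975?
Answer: -77109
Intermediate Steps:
d = -31400 (d = -17425 - 13975 = -31400)
d - 45709 = -31400 - 45709 = -77109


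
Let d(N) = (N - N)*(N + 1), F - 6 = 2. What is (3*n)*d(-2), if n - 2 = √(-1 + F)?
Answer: 0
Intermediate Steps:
F = 8 (F = 6 + 2 = 8)
d(N) = 0 (d(N) = 0*(1 + N) = 0)
n = 2 + √7 (n = 2 + √(-1 + 8) = 2 + √7 ≈ 4.6458)
(3*n)*d(-2) = (3*(2 + √7))*0 = (6 + 3*√7)*0 = 0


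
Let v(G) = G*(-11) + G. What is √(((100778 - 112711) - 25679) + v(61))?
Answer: I*√38222 ≈ 195.5*I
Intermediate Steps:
v(G) = -10*G (v(G) = -11*G + G = -10*G)
√(((100778 - 112711) - 25679) + v(61)) = √(((100778 - 112711) - 25679) - 10*61) = √((-11933 - 25679) - 610) = √(-37612 - 610) = √(-38222) = I*√38222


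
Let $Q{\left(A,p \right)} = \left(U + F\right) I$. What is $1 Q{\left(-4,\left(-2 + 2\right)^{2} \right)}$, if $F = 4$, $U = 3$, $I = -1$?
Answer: $-7$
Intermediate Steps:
$Q{\left(A,p \right)} = -7$ ($Q{\left(A,p \right)} = \left(3 + 4\right) \left(-1\right) = 7 \left(-1\right) = -7$)
$1 Q{\left(-4,\left(-2 + 2\right)^{2} \right)} = 1 \left(-7\right) = -7$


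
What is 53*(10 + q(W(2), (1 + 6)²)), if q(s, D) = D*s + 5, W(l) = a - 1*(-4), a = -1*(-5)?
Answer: 24168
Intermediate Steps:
a = 5
W(l) = 9 (W(l) = 5 - 1*(-4) = 5 + 4 = 9)
q(s, D) = 5 + D*s
53*(10 + q(W(2), (1 + 6)²)) = 53*(10 + (5 + (1 + 6)²*9)) = 53*(10 + (5 + 7²*9)) = 53*(10 + (5 + 49*9)) = 53*(10 + (5 + 441)) = 53*(10 + 446) = 53*456 = 24168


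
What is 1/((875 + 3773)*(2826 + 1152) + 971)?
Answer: 1/18490715 ≈ 5.4081e-8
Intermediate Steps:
1/((875 + 3773)*(2826 + 1152) + 971) = 1/(4648*3978 + 971) = 1/(18489744 + 971) = 1/18490715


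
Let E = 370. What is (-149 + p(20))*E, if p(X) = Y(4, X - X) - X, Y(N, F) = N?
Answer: -61050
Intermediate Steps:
p(X) = 4 - X
(-149 + p(20))*E = (-149 + (4 - 1*20))*370 = (-149 + (4 - 20))*370 = (-149 - 16)*370 = -165*370 = -61050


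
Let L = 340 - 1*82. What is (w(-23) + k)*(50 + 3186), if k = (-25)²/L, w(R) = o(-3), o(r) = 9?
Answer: 4768246/129 ≈ 36963.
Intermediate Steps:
L = 258 (L = 340 - 82 = 258)
w(R) = 9
k = 625/258 (k = (-25)²/258 = 625*(1/258) = 625/258 ≈ 2.4225)
(w(-23) + k)*(50 + 3186) = (9 + 625/258)*(50 + 3186) = (2947/258)*3236 = 4768246/129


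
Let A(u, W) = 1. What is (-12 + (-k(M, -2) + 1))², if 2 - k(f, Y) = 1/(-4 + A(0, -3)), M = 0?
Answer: 1600/9 ≈ 177.78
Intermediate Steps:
k(f, Y) = 7/3 (k(f, Y) = 2 - 1/(-4 + 1) = 2 - 1/(-3) = 2 - 1*(-⅓) = 2 + ⅓ = 7/3)
(-12 + (-k(M, -2) + 1))² = (-12 + (-1*7/3 + 1))² = (-12 + (-7/3 + 1))² = (-12 - 4/3)² = (-40/3)² = 1600/9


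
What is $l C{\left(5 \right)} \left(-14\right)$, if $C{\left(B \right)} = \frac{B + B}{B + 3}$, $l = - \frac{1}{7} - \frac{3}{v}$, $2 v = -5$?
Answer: $- \frac{37}{2} \approx -18.5$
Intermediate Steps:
$v = - \frac{5}{2}$ ($v = \frac{1}{2} \left(-5\right) = - \frac{5}{2} \approx -2.5$)
$l = \frac{37}{35}$ ($l = - \frac{1}{7} - \frac{3}{- \frac{5}{2}} = \left(-1\right) \frac{1}{7} - - \frac{6}{5} = - \frac{1}{7} + \frac{6}{5} = \frac{37}{35} \approx 1.0571$)
$C{\left(B \right)} = \frac{2 B}{3 + B}$
$l C{\left(5 \right)} \left(-14\right) = \frac{37 \cdot 2 \cdot 5 \frac{1}{3 + 5}}{35} \left(-14\right) = \frac{37 \cdot 2 \cdot 5 \cdot \frac{1}{8}}{35} \left(-14\right) = \frac{37}{35} \cdot \frac{5}{4} \left(-14\right) = \frac{37}{28} \left(-14\right) = - \frac{37}{2}$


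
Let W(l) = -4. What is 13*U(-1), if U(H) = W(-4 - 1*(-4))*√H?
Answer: -52*I ≈ -52.0*I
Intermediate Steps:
U(H) = -4*√H
13*U(-1) = 13*(-4*I) = -52*I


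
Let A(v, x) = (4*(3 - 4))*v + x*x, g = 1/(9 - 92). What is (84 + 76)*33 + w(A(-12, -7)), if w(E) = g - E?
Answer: 430188/83 ≈ 5183.0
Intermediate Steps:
g = -1/83 (g = 1/(-83) = -1/83 ≈ -0.012048)
A(v, x) = x² - 4*v (A(v, x) = (4*(-1))*v + x² = -4*v + x² = x² - 4*v)
w(E) = -1/83 - E
(84 + 76)*33 + w(A(-12, -7)) = (84 + 76)*33 + (-1/83 - ((-7)² - 4*(-12))) = 160*33 + (-1/83 - (49 + 48)) = 5280 + (-1/83 - 1*97) = 5280 + (-1/83 - 97) = 5280 - 8052/83 = 430188/83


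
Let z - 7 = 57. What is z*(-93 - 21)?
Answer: -7296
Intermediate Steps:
z = 64 (z = 7 + 57 = 64)
z*(-93 - 21) = 64*(-93 - 21) = 64*(-114) = -7296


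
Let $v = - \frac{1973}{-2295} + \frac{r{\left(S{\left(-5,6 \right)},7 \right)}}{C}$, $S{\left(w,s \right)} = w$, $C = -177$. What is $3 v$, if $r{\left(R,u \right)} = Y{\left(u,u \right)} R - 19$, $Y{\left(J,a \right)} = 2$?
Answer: $\frac{138592}{45135} \approx 3.0706$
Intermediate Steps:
$r{\left(R,u \right)} = -19 + 2 R$ ($r{\left(R,u \right)} = 2 R - 19 = -19 + 2 R$)
$v = \frac{138592}{135405}$ ($v = - \frac{1973}{-2295} + \frac{-19 + 2 \left(-5\right)}{-177} = \left(-1973\right) \left(- \frac{1}{2295}\right) + \left(-19 - 10\right) \left(- \frac{1}{177}\right) = \frac{1973}{2295} - - \frac{29}{177} = \frac{1973}{2295} + \frac{29}{177} = \frac{138592}{135405} \approx 1.0235$)
$3 v = 3 \cdot \frac{138592}{135405} = \frac{138592}{45135}$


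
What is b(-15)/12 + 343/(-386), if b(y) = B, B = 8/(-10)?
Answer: -5531/5790 ≈ -0.95527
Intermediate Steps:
B = -⅘ (B = 8*(-⅒) = -⅘ ≈ -0.80000)
b(y) = -⅘
b(-15)/12 + 343/(-386) = -⅘/12 + 343/(-386) = -⅘*1/12 + 343*(-1/386) = -1/15 - 343/386 = -5531/5790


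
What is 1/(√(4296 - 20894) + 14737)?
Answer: 14737/217195767 - I*√16598/217195767 ≈ 6.7851e-5 - 5.9317e-7*I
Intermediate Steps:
1/(√(4296 - 20894) + 14737) = 1/(√(-16598) + 14737) = 1/(I*√16598 + 14737) = 1/(14737 + I*√16598)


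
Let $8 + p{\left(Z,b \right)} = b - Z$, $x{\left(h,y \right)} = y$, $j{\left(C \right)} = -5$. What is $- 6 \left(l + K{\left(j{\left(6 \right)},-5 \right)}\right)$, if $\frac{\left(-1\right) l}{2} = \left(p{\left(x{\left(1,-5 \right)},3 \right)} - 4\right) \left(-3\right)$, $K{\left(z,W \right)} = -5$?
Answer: $174$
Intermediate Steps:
$p{\left(Z,b \right)} = -8 + b - Z$ ($p{\left(Z,b \right)} = -8 - \left(Z - b\right) = -8 + b - Z$)
$l = -24$ ($l = - 2 \left(\left(-8 + 3 - -5\right) - 4\right) \left(-3\right) = - 2 \left(\left(-8 + 3 + 5\right) - 4\right) \left(-3\right) = - 2 \left(0 - 4\right) \left(-3\right) = - 2 \left(\left(-4\right) \left(-3\right)\right) = \left(-2\right) 12 = -24$)
$- 6 \left(l + K{\left(j{\left(6 \right)},-5 \right)}\right) = - 6 \left(-24 - 5\right) = \left(-6\right) \left(-29\right) = 174$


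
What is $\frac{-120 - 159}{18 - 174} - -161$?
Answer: $\frac{8465}{52} \approx 162.79$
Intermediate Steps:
$\frac{-120 - 159}{18 - 174} - -161 = - \frac{279}{-156} + 161 = \left(-279\right) \left(- \frac{1}{156}\right) + 161 = \frac{93}{52} + 161 = \frac{8465}{52}$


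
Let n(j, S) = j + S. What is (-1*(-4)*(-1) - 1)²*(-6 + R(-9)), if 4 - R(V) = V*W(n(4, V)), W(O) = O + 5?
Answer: -50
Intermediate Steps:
n(j, S) = S + j
W(O) = 5 + O
R(V) = 4 - V*(9 + V) (R(V) = 4 - V*(5 + (V + 4)) = 4 - V*(5 + (4 + V)) = 4 - V*(9 + V))
(-1*(-4)*(-1) - 1)²*(-6 + R(-9)) = (-1*(-4)*(-1) - 1)²*(-6 + (4 - 1*(-9)*(9 - 9))) = (4*(-1) - 1)²*(-6 + (4 - 1*(-9)*0)) = (-4 - 1)²*(-6 + (4 + 0)) = (-5)²*(-6 + 4) = 25*(-2) = -50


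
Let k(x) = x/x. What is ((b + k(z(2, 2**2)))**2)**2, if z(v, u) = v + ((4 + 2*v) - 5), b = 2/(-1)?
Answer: 1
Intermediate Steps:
b = -2 (b = 2*(-1) = -2)
z(v, u) = -1 + 3*v (z(v, u) = v + (-1 + 2*v) = -1 + 3*v)
k(x) = 1
((b + k(z(2, 2**2)))**2)**2 = ((-2 + 1)**2)**2 = ((-1)**2)**2 = 1**2 = 1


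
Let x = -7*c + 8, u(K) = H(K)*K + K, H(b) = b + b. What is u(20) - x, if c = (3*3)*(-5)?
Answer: 497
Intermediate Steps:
H(b) = 2*b
c = -45 (c = 9*(-5) = -45)
u(K) = K + 2*K**2 (u(K) = (2*K)*K + K = 2*K**2 + K = K + 2*K**2)
x = 323 (x = -7*(-45) + 8 = 315 + 8 = 323)
u(20) - x = 20*(1 + 2*20) - 1*323 = 20*(1 + 40) - 323 = 20*41 - 323 = 820 - 323 = 497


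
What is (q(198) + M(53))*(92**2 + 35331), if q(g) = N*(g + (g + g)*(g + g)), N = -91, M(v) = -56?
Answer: -625757412350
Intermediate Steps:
q(g) = -364*g**2 - 91*g (q(g) = -91*(g + (g + g)*(g + g)) = -91*(g + (2*g)*(2*g)) = -91*(g + 4*g**2) = -364*g**2 - 91*g)
(q(198) + M(53))*(92**2 + 35331) = (-91*198*(1 + 4*198) - 56)*(92**2 + 35331) = (-91*198*(1 + 792) - 56)*(8464 + 35331) = (-91*198*793 - 56)*43795 = (-14288274 - 56)*43795 = -14288330*43795 = -625757412350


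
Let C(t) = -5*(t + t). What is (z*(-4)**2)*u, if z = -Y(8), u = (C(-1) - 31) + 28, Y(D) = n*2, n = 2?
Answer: -448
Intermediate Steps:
C(t) = -10*t
Y(D) = 4 (Y(D) = 2*2 = 4)
u = 7 (u = (-10*(-1) - 31) + 28 = (10 - 31) + 28 = -21 + 28 = 7)
z = -4 (z = -1*4 = -4)
(z*(-4)**2)*u = -4*(-4)**2*7 = -4*16*7 = -64*7 = -448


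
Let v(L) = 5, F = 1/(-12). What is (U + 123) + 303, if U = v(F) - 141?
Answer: 290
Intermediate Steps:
F = -1/12 ≈ -0.083333
U = -136 (U = 5 - 141 = -136)
(U + 123) + 303 = (-136 + 123) + 303 = -13 + 303 = 290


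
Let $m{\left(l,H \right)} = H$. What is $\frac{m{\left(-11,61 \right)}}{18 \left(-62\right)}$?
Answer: $- \frac{61}{1116} \approx -0.054659$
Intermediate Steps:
$\frac{m{\left(-11,61 \right)}}{18 \left(-62\right)} = \frac{61}{18 \left(-62\right)} = \frac{61}{-1116} = 61 \left(- \frac{1}{1116}\right) = - \frac{61}{1116}$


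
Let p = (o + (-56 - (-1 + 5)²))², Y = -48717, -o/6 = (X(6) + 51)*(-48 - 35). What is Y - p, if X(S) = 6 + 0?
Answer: -801731313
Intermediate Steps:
X(S) = 6
o = 28386 (o = -6*(6 + 51)*(-48 - 35) = -342*(-83) = -6*(-4731) = 28386)
p = 801682596 (p = (28386 + (-56 - (-1 + 5)²))² = (28386 + (-56 - 1*4²))² = (28386 + (-56 - 1*16))² = (28386 + (-56 - 16))² = (28386 - 72)² = 28314² = 801682596)
Y - p = -48717 - 1*801682596 = -48717 - 801682596 = -801731313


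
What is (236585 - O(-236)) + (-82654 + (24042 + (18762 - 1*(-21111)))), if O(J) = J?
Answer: 218082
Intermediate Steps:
(236585 - O(-236)) + (-82654 + (24042 + (18762 - 1*(-21111)))) = (236585 - 1*(-236)) + (-82654 + (24042 + (18762 - 1*(-21111)))) = (236585 + 236) + (-82654 + (24042 + (18762 + 21111))) = 236821 + (-82654 + (24042 + 39873)) = 236821 + (-82654 + 63915) = 236821 - 18739 = 218082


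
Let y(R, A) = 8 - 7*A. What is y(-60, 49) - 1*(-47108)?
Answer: 46773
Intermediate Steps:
y(-60, 49) - 1*(-47108) = (8 - 7*49) - 1*(-47108) = (8 - 343) + 47108 = -335 + 47108 = 46773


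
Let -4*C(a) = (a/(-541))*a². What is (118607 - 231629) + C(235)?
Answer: -231601733/2164 ≈ -1.0702e+5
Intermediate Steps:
C(a) = a³/2164 (C(a) = -a/(-541)*a²/4 = -a*(-1/541)*a²/4 = -(-a/541)*a²/4 = -(-1)*a³/2164 = a³/2164)
(118607 - 231629) + C(235) = (118607 - 231629) + (1/2164)*235³ = -113022 + (1/2164)*12977875 = -113022 + 12977875/2164 = -231601733/2164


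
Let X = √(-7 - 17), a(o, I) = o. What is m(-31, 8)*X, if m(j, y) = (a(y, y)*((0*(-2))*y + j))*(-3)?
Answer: 1488*I*√6 ≈ 3644.8*I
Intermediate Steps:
X = 2*I*√6 (X = √(-24) = 2*I*√6 ≈ 4.899*I)
m(j, y) = -3*j*y (m(j, y) = (y*((0*(-2))*y + j))*(-3) = (y*(0*y + j))*(-3) = (y*(0 + j))*(-3) = (y*j)*(-3) = (j*y)*(-3) = -3*j*y)
m(-31, 8)*X = (-3*(-31)*8)*(2*I*√6) = 744*(2*I*√6) = 1488*I*√6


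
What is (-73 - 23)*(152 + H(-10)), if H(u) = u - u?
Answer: -14592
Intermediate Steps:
H(u) = 0
(-73 - 23)*(152 + H(-10)) = (-73 - 23)*(152 + 0) = -96*152 = -14592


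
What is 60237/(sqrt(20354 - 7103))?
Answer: 20079*sqrt(13251)/4417 ≈ 523.29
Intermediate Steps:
60237/(sqrt(20354 - 7103)) = 60237/(sqrt(13251)) = 60237*(sqrt(13251)/13251) = 20079*sqrt(13251)/4417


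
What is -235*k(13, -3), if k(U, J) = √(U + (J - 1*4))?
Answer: -235*√6 ≈ -575.63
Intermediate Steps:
k(U, J) = √(-4 + J + U) (k(U, J) = √(U + (J - 4)) = √(U + (-4 + J)) = √(-4 + J + U))
-235*k(13, -3) = -235*√(-4 - 3 + 13) = -235*√6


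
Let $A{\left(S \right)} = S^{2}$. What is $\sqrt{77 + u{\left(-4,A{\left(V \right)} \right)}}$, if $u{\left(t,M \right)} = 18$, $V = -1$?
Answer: $\sqrt{95} \approx 9.7468$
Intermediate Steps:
$\sqrt{77 + u{\left(-4,A{\left(V \right)} \right)}} = \sqrt{77 + 18} = \sqrt{95}$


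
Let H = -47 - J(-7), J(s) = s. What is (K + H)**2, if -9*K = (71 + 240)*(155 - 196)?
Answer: 153536881/81 ≈ 1.8955e+6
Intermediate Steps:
K = 12751/9 (K = -(71 + 240)*(155 - 196)/9 = -311*(-41)/9 = -1/9*(-12751) = 12751/9 ≈ 1416.8)
H = -40 (H = -47 - 1*(-7) = -47 + 7 = -40)
(K + H)**2 = (12751/9 - 40)**2 = (12391/9)**2 = 153536881/81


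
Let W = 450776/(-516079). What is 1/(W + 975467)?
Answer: 516079/503417583117 ≈ 1.0252e-6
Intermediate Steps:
W = -450776/516079 (W = 450776*(-1/516079) = -450776/516079 ≈ -0.87346)
1/(W + 975467) = 1/(-450776/516079 + 975467) = 1/(503417583117/516079) = 516079/503417583117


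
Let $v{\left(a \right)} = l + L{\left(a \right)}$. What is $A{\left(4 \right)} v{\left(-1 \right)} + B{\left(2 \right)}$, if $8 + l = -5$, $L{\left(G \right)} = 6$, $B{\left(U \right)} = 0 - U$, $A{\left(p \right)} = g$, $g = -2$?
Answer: $12$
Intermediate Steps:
$A{\left(p \right)} = -2$
$B{\left(U \right)} = - U$
$l = -13$ ($l = -8 - 5 = -13$)
$v{\left(a \right)} = -7$ ($v{\left(a \right)} = -13 + 6 = -7$)
$A{\left(4 \right)} v{\left(-1 \right)} + B{\left(2 \right)} = \left(-2\right) \left(-7\right) - 2 = 14 - 2 = 12$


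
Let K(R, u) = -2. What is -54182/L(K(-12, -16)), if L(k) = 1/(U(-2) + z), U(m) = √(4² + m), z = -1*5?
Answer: 270910 - 54182*√14 ≈ 68180.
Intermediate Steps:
z = -5
U(m) = √(16 + m)
L(k) = 1/(-5 + √14) (L(k) = 1/(√(16 - 2) - 5) = 1/(√14 - 5) = 1/(-5 + √14))
-54182/L(K(-12, -16)) = -54182/(-5/11 - √14/11)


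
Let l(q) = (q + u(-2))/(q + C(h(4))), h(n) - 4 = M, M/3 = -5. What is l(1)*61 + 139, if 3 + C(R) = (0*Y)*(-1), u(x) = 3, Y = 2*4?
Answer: 17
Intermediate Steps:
Y = 8
M = -15 (M = 3*(-5) = -15)
h(n) = -11 (h(n) = 4 - 15 = -11)
C(R) = -3 (C(R) = -3 + (0*8)*(-1) = -3 + 0*(-1) = -3 + 0 = -3)
l(q) = (3 + q)/(-3 + q) (l(q) = (q + 3)/(q - 3) = (3 + q)/(-3 + q))
l(1)*61 + 139 = ((3 + 1)/(-3 + 1))*61 + 139 = (4/(-2))*61 + 139 = -½*4*61 + 139 = -2*61 + 139 = -122 + 139 = 17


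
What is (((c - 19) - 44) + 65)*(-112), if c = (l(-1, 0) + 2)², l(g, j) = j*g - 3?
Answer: -336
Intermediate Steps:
l(g, j) = -3 + g*j (l(g, j) = g*j - 3 = -3 + g*j)
c = 1 (c = ((-3 - 1*0) + 2)² = ((-3 + 0) + 2)² = (-3 + 2)² = (-1)² = 1)
(((c - 19) - 44) + 65)*(-112) = (((1 - 19) - 44) + 65)*(-112) = ((-18 - 44) + 65)*(-112) = (-62 + 65)*(-112) = 3*(-112) = -336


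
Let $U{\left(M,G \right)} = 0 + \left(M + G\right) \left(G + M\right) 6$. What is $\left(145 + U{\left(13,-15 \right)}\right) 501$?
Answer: $84669$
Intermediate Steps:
$U{\left(M,G \right)} = 6 \left(G + M\right)^{2}$ ($U{\left(M,G \right)} = 0 + \left(G + M\right) \left(G + M\right) 6 = 0 + \left(G + M\right)^{2} \cdot 6 = 0 + 6 \left(G + M\right)^{2} = 6 \left(G + M\right)^{2}$)
$\left(145 + U{\left(13,-15 \right)}\right) 501 = \left(145 + 6 \left(-15 + 13\right)^{2}\right) 501 = \left(145 + 6 \left(-2\right)^{2}\right) 501 = \left(145 + 6 \cdot 4\right) 501 = \left(145 + 24\right) 501 = 169 \cdot 501 = 84669$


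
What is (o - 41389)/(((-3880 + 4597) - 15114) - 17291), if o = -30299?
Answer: 8961/3961 ≈ 2.2623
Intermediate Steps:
(o - 41389)/(((-3880 + 4597) - 15114) - 17291) = (-30299 - 41389)/(((-3880 + 4597) - 15114) - 17291) = -71688/((717 - 15114) - 17291) = -71688/(-14397 - 17291) = -71688/(-31688) = -71688*(-1/31688) = 8961/3961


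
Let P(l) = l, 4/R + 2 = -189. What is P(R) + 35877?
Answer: 6852503/191 ≈ 35877.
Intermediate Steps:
R = -4/191 (R = 4/(-2 - 189) = 4/(-191) = 4*(-1/191) = -4/191 ≈ -0.020942)
P(R) + 35877 = -4/191 + 35877 = 6852503/191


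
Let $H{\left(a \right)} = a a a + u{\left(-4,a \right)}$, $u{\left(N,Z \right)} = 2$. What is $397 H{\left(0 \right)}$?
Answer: $794$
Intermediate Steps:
$H{\left(a \right)} = 2 + a^{3}$ ($H{\left(a \right)} = a a a + 2 = a^{2} a + 2 = a^{3} + 2 = 2 + a^{3}$)
$397 H{\left(0 \right)} = 397 \left(2 + 0^{3}\right) = 397 \left(2 + 0\right) = 397 \cdot 2 = 794$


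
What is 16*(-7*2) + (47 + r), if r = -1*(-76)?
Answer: -101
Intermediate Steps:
r = 76
16*(-7*2) + (47 + r) = 16*(-7*2) + (47 + 76) = 16*(-14) + 123 = -224 + 123 = -101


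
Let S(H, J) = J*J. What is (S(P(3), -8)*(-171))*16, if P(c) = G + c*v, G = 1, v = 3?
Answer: -175104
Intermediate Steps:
P(c) = 1 + 3*c (P(c) = 1 + c*3 = 1 + 3*c)
S(H, J) = J**2
(S(P(3), -8)*(-171))*16 = ((-8)**2*(-171))*16 = (64*(-171))*16 = -10944*16 = -175104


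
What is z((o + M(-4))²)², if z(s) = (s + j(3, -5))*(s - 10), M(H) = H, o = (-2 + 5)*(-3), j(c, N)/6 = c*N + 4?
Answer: 268206129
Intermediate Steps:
j(c, N) = 24 + 6*N*c (j(c, N) = 6*(c*N + 4) = 6*(N*c + 4) = 6*(4 + N*c) = 24 + 6*N*c)
o = -9 (o = 3*(-3) = -9)
z(s) = (-66 + s)*(-10 + s) (z(s) = (s + (24 + 6*(-5)*3))*(s - 10) = (s + (24 - 90))*(-10 + s) = (s - 66)*(-10 + s) = (-66 + s)*(-10 + s))
z((o + M(-4))²)² = (660 + ((-9 - 4)²)² - 76*(-9 - 4)²)² = (660 + ((-13)²)² - 76*(-13)²)² = (660 + 169² - 76*169)² = (660 + 28561 - 12844)² = 16377² = 268206129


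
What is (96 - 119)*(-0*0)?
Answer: 0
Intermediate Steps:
(96 - 119)*(-0*0) = -(-23)*0 = -23*0 = 0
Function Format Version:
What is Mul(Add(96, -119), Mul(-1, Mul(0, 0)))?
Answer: 0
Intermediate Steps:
Mul(Add(96, -119), Mul(-1, Mul(0, 0))) = Mul(-23, Mul(-1, 0)) = Mul(-23, 0) = 0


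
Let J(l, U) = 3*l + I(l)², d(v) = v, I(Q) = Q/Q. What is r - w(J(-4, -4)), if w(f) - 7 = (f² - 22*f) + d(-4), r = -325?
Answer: -691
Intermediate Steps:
I(Q) = 1
J(l, U) = 1 + 3*l (J(l, U) = 3*l + 1² = 3*l + 1 = 1 + 3*l)
w(f) = 3 + f² - 22*f (w(f) = 7 + ((f² - 22*f) - 4) = 7 + (-4 + f² - 22*f) = 3 + f² - 22*f)
r - w(J(-4, -4)) = -325 - (3 + (1 + 3*(-4))² - 22*(1 + 3*(-4))) = -325 - (3 + (1 - 12)² - 22*(1 - 12)) = -325 - (3 + (-11)² - 22*(-11)) = -325 - (3 + 121 + 242) = -325 - 1*366 = -325 - 366 = -691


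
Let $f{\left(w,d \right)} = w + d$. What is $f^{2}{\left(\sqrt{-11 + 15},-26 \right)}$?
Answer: $576$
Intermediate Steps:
$f{\left(w,d \right)} = d + w$
$f^{2}{\left(\sqrt{-11 + 15},-26 \right)} = \left(-26 + \sqrt{-11 + 15}\right)^{2} = \left(-26 + \sqrt{4}\right)^{2} = \left(-26 + 2\right)^{2} = \left(-24\right)^{2} = 576$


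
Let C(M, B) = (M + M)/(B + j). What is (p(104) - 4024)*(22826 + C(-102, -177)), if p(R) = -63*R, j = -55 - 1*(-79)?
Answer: -724265632/3 ≈ -2.4142e+8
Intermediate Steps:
j = 24 (j = -55 + 79 = 24)
C(M, B) = 2*M/(24 + B) (C(M, B) = (M + M)/(B + 24) = (2*M)/(24 + B) = 2*M/(24 + B))
(p(104) - 4024)*(22826 + C(-102, -177)) = (-63*104 - 4024)*(22826 + 2*(-102)/(24 - 177)) = (-6552 - 4024)*(22826 + 2*(-102)/(-153)) = -10576*(22826 + 2*(-102)*(-1/153)) = -10576*(22826 + 4/3) = -10576*68482/3 = -724265632/3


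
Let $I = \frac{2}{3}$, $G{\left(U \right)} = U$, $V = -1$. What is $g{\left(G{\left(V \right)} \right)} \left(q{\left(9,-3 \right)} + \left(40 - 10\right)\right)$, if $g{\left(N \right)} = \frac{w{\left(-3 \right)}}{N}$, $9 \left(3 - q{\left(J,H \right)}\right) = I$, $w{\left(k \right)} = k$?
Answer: $\frac{889}{9} \approx 98.778$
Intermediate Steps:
$I = \frac{2}{3}$ ($I = 2 \cdot \frac{1}{3} = \frac{2}{3} \approx 0.66667$)
$q{\left(J,H \right)} = \frac{79}{27}$ ($q{\left(J,H \right)} = 3 - \frac{2}{27} = \frac{79}{27}$)
$g{\left(N \right)} = - \frac{3}{N}$
$g{\left(G{\left(V \right)} \right)} \left(q{\left(9,-3 \right)} + \left(40 - 10\right)\right) = - \frac{3}{-1} \left(\frac{79}{27} + \left(40 - 10\right)\right) = \left(-3\right) \left(-1\right) \left(\frac{79}{27} + 30\right) = 3 \cdot \frac{889}{27} = \frac{889}{9}$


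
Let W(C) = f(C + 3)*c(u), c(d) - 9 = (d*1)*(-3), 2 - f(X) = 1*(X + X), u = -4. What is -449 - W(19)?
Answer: 433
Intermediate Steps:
f(X) = 2 - 2*X (f(X) = 2 - (X + X) = 2 - 2*X)
c(d) = 9 - 3*d (c(d) = 9 + (d*1)*(-3) = 9 + d*(-3) = 9 - 3*d)
W(C) = -84 - 42*C (W(C) = (2 - 2*(C + 3))*(9 - 3*(-4)) = (2 - 2*(3 + C))*(9 + 12) = (2 + (-6 - 2*C))*21 = (-4 - 2*C)*21 = -84 - 42*C)
-449 - W(19) = -449 - (-84 - 42*19) = -449 - (-84 - 798) = -449 - 1*(-882) = -449 + 882 = 433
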